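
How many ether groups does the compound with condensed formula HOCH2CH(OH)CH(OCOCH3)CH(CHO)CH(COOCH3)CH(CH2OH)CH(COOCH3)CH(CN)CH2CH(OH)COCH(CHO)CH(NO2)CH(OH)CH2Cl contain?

Working along the chain:
  HOCH2: HO– on an sp³ carbon → alcohol.
  CH(OH): –OH on an sp³ carbon → alcohol (secondary).
  CH(OCOCH3): pendant –OC(=O)CH3: an acyloxy group → ester.
  CH(CHO): pendant –CHO: carbonyl C bonded to C and H → aldehyde.
  CH(COOCH3): pendant –COOCH3: carbonyl C bonded to C and –OCH3 → ester.
  CH(CH2OH): pendant –CH2OH on an sp³ backbone C → alcohol.
  CH(COOCH3): pendant –COOCH3: carbonyl C bonded to C and –OCH3 → ester.
  CH(CN): pendant –C≡N: nitrile.
  CH(OH): –OH on an sp³ carbon → alcohol (secondary).
  CO: –C(=O)– with carbon on both sides → ketone.
  CH(CHO): pendant –CHO: carbonyl C bonded to C and H → aldehyde.
  CH(NO2): –NO2 on an sp³ carbon → nitro (the N=O is not a carbonyl).
  CH(OH): –OH on an sp³ carbon → alcohol (secondary).
  CH2Cl: halogen on an sp³ carbon → alkyl halide.
No segment is a ether: HOCH2 is alcohol, not ether; CH(OH) is alcohol, not ether; CH(OCOCH3) is ester, not ether. → 0.

0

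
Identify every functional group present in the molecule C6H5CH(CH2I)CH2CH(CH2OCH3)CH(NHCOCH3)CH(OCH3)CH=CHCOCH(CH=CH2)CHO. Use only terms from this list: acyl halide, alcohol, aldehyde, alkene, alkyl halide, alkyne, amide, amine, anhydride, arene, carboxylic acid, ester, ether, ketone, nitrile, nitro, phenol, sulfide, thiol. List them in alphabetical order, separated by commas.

Reading the structure from left to right:
  C6H5: C6H5– phenyl ring → arene.
  CH(CH2I): pendant –CH2X: halogen on sp³ carbon → alkyl halide.
  CH(CH2OCH3): pendant –CH2OCH3: C–O–C linkage → ether.
  CH(NHCOCH3): pendant –NHC(=O)CH3: N bonded to a carbonyl → amide (not amine).
  CH(OCH3): pendant –OCH3: C–O–C with sp³ C, no adjacent C=O → ether.
  CH=CH: C=C double bond → alkene.
  CO: –C(=O)– with carbon on both sides → ketone.
  CH(CH=CH2): pendant –CH=CH2: C=C double bond → alkene.
  CHO: terminal –CHO: carbonyl C bonded to H and C → aldehyde.

aldehyde, alkene, alkyl halide, amide, arene, ether, ketone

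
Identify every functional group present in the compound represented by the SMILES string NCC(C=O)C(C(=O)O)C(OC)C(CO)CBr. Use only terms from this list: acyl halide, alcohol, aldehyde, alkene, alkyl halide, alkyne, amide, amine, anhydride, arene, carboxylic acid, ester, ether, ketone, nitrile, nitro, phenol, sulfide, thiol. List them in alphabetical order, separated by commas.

alcohol, aldehyde, alkyl halide, amine, carboxylic acid, ether

Working along the chain:
  H2NCH2: –NH2 on an sp³ carbon with no adjacent C=O → amine.
  CH(CHO): pendant –CHO: carbonyl C bonded to C and H → aldehyde.
  CH(COOH): pendant –COOH: carbonyl C bonded to C and –OH → carboxylic acid.
  CH(OCH3): pendant –OCH3: C–O–C with sp³ C, no adjacent C=O → ether.
  CH(CH2OH): pendant –CH2OH on an sp³ backbone C → alcohol.
  CH2Br: halogen on an sp³ carbon → alkyl halide.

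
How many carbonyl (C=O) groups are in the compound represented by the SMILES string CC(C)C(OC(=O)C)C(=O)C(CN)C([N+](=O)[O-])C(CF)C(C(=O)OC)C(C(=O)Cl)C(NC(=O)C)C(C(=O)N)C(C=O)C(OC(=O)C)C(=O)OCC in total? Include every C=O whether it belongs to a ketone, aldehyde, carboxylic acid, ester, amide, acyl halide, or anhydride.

9

CH(OCOCH3): ester, 1 C=O (running total 1).
CO: ketone, 1 C=O (running total 2).
CH(COOCH3): ester, 1 C=O (running total 3).
CH(COCl): acyl halide, 1 C=O (running total 4).
CH(NHCOCH3): amide, 1 C=O (running total 5).
CH(CONH2): amide, 1 C=O (running total 6).
CH(CHO): aldehyde, 1 C=O (running total 7).
CH(OCOCH3): ester, 1 C=O (running total 8).
COOCH2CH3: ester, 1 C=O (running total 9).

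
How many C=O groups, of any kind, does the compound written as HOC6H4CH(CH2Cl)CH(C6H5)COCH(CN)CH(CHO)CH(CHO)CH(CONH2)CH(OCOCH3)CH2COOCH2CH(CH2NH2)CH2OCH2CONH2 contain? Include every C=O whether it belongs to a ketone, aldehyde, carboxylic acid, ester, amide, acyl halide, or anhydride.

7

CO: ketone, 1 C=O (running total 1).
CH(CHO): aldehyde, 1 C=O (running total 2).
CH(CHO): aldehyde, 1 C=O (running total 3).
CH(CONH2): amide, 1 C=O (running total 4).
CH(OCOCH3): ester, 1 C=O (running total 5).
CH2COOCH2: ester, 1 C=O (running total 6).
CONH2: amide, 1 C=O (running total 7).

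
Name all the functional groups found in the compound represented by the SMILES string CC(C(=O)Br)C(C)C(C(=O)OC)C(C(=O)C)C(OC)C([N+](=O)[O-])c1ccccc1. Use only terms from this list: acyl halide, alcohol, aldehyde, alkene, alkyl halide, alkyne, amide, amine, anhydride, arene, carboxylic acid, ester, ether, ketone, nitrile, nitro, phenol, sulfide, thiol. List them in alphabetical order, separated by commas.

pendant –C(=O)X: carbonyl C bonded to C and halogen → acyl halide.
pendant –COOCH3: carbonyl C bonded to C and –OCH3 → ester.
pendant –COCH3: carbonyl C bonded to two carbons → ketone.
pendant –OCH3: C–O–C with sp³ C, no adjacent C=O → ether.
–NO2 on an sp³ carbon → nitro (the N=O is not a carbonyl).
–C6H5 phenyl ring → arene.

acyl halide, arene, ester, ether, ketone, nitro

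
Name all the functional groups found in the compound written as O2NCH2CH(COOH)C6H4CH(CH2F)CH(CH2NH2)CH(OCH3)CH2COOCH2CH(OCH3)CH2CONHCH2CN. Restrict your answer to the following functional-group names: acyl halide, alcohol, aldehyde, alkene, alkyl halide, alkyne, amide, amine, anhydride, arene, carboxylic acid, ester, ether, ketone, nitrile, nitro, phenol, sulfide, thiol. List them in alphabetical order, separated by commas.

alkyl halide, amide, amine, arene, carboxylic acid, ester, ether, nitrile, nitro

Working along the chain:
  O2NCH2: –NO2 on carbon → nitro group.
  CH(COOH): pendant –COOH: carbonyl C bonded to C and –OH → carboxylic acid.
  C6H4: para-disubstituted benzene ring → arene.
  CH(CH2F): pendant –CH2X: halogen on sp³ carbon → alkyl halide.
  CH(CH2NH2): pendant –CH2NH2: N on sp³ C, no adjacent C=O → amine.
  CH(OCH3): pendant –OCH3: C–O–C with sp³ C, no adjacent C=O → ether.
  CH2COOCH2: –C(=O)–O–C with C on the carbonyl side → ester.
  CH(OCH3): pendant –OCH3: C–O–C with sp³ C, no adjacent C=O → ether.
  CH2CONHCH2: –C(=O)–N– linkage → amide (the N is not an amine).
  CN: –C≡N: carbon triple-bonded to nitrogen → nitrile.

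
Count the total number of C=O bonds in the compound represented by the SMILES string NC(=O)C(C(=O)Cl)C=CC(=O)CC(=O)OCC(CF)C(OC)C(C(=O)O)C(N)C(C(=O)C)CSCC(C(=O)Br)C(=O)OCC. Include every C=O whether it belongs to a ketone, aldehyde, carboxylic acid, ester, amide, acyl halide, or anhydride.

H2NCO: amide, 1 C=O (running total 1).
CH(COCl): acyl halide, 1 C=O (running total 2).
CO: ketone, 1 C=O (running total 3).
CH2COOCH2: ester, 1 C=O (running total 4).
CH(COOH): carboxylic acid, 1 C=O (running total 5).
CH(COCH3): ketone, 1 C=O (running total 6).
CH(COBr): acyl halide, 1 C=O (running total 7).
COOCH2CH3: ester, 1 C=O (running total 8).

8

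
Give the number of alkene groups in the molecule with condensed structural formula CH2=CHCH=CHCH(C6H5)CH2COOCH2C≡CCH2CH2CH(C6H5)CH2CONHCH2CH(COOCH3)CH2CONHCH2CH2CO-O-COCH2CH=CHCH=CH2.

4

Working along the chain:
  CH2=CH: C=C double bond → alkene.
  CH=CH: C=C double bond → alkene.
  CH(C6H5): pendant –C6H5: benzene ring → arene.
  CH2COOCH2: –C(=O)–O–C with C on the carbonyl side → ester.
  C≡C: C≡C triple bond → alkyne.
  CH(C6H5): pendant –C6H5: benzene ring → arene.
  CH2CONHCH2: –C(=O)–N– linkage → amide (the N is not an amine).
  CH(COOCH3): pendant –COOCH3: carbonyl C bonded to C and –OCH3 → ester.
  CH2CONHCH2: –C(=O)–N– linkage → amide (the N is not an amine).
  CH2CO-O-COCH2: two acyl groups sharing one oxygen, –C(=O)–O–C(=O)– → anhydride.
  CH=CH: C=C double bond → alkene.
  CH=CH2: C=C double bond → alkene.
Alkene appears at: CH2=CH, CH=CH, CH=CH, CH=CH2 → 4.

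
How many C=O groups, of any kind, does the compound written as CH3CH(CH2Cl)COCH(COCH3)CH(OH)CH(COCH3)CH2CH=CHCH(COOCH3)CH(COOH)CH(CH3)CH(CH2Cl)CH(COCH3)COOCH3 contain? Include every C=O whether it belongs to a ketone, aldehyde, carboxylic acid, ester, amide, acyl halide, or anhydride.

7

CO: ketone, 1 C=O (running total 1).
CH(COCH3): ketone, 1 C=O (running total 2).
CH(COCH3): ketone, 1 C=O (running total 3).
CH(COOCH3): ester, 1 C=O (running total 4).
CH(COOH): carboxylic acid, 1 C=O (running total 5).
CH(COCH3): ketone, 1 C=O (running total 6).
COOCH3: ester, 1 C=O (running total 7).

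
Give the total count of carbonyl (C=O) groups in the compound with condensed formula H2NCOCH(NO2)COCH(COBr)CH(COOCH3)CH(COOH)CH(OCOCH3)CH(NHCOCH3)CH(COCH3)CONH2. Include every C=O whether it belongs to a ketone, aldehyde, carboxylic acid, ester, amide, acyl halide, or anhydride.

9

H2NCO: amide, 1 C=O (running total 1).
CO: ketone, 1 C=O (running total 2).
CH(COBr): acyl halide, 1 C=O (running total 3).
CH(COOCH3): ester, 1 C=O (running total 4).
CH(COOH): carboxylic acid, 1 C=O (running total 5).
CH(OCOCH3): ester, 1 C=O (running total 6).
CH(NHCOCH3): amide, 1 C=O (running total 7).
CH(COCH3): ketone, 1 C=O (running total 8).
CONH2: amide, 1 C=O (running total 9).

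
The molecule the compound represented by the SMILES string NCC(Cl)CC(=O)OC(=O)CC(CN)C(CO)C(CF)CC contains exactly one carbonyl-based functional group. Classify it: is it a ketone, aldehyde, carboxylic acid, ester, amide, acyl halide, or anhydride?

The carbonyl is in the CH2CO-O-COCH2 segment: two acyl groups sharing one oxygen, –C(=O)–O–C(=O)– → anhydride.

anhydride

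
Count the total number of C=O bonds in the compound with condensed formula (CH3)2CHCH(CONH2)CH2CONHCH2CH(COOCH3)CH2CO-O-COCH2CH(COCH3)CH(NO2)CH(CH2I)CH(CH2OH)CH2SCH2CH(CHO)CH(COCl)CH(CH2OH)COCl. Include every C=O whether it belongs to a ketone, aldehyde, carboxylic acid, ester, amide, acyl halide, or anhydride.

CH(CONH2): amide, 1 C=O (running total 1).
CH2CONHCH2: amide, 1 C=O (running total 2).
CH(COOCH3): ester, 1 C=O (running total 3).
CH2CO-O-COCH2: anhydride, 2 C=O (running total 5).
CH(COCH3): ketone, 1 C=O (running total 6).
CH(CHO): aldehyde, 1 C=O (running total 7).
CH(COCl): acyl halide, 1 C=O (running total 8).
COCl: acyl halide, 1 C=O (running total 9).

9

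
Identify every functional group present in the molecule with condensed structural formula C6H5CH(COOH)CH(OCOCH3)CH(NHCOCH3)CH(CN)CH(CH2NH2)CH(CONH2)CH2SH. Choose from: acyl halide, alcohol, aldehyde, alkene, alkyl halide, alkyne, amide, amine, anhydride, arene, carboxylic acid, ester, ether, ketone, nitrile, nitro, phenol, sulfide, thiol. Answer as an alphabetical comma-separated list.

amide, amine, arene, carboxylic acid, ester, nitrile, thiol

Working along the chain:
  C6H5: C6H5– phenyl ring → arene.
  CH(COOH): pendant –COOH: carbonyl C bonded to C and –OH → carboxylic acid.
  CH(OCOCH3): pendant –OC(=O)CH3: an acyloxy group → ester.
  CH(NHCOCH3): pendant –NHC(=O)CH3: N bonded to a carbonyl → amide (not amine).
  CH(CN): pendant –C≡N: nitrile.
  CH(CH2NH2): pendant –CH2NH2: N on sp³ C, no adjacent C=O → amine.
  CH(CONH2): pendant –CONH2: carbonyl C bonded to C and N → amide.
  CH2SH: –SH on an sp³ carbon → thiol.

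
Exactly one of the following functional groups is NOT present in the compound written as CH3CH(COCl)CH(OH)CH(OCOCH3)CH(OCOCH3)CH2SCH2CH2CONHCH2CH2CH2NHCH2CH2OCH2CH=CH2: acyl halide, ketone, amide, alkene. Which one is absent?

amide: present (CH2CONHCH2 — –C(=O)–N– linkage → amide (the N is not an amine)).
acyl halide: present (CH(COCl) — pendant –C(=O)X: carbonyl C bonded to C and halogen → acyl halide).
alkene: present (CH=CH2 — C=C double bond → alkene).
ketone: absent. In CH(OCOCH3), the C=O is bonded to an –O–C group, which defines an ester, not a ketone. In CH2CONHCH2, the C=O is bonded to nitrogen, which defines an amide, not a ketone. In CH(COCl), the C=O is bonded to a halogen, which defines an acyl halide, not a ketone.

ketone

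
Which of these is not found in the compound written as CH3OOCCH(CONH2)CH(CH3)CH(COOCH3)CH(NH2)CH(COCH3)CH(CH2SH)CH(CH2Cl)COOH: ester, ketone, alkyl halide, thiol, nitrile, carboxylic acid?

nitrile

thiol: present (CH(CH2SH) — pendant –CH2SH → thiol).
ketone: present (CH(COCH3) — pendant –COCH3: carbonyl C bonded to two carbons → ketone).
carboxylic acid: present (COOH — –COOH: carbonyl C bonded to –OH and C → carboxylic acid (the –OH is not a separate alcohol)).
ester: present (CH3OOC — CH3O–C(=O)–: carbonyl C bonded to C and to –OCH3 → ester (not ketone + ether)).
alkyl halide: present (CH(CH2Cl) — pendant –CH2X: halogen on sp³ carbon → alkyl halide).
nitrile: no segment matches this pattern.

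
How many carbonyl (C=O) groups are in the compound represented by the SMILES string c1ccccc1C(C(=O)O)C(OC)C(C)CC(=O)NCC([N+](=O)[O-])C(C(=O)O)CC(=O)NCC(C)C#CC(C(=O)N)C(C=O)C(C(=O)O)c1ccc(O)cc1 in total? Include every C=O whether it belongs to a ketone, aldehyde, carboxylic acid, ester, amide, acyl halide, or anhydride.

CH(COOH): carboxylic acid, 1 C=O (running total 1).
CH2CONHCH2: amide, 1 C=O (running total 2).
CH(COOH): carboxylic acid, 1 C=O (running total 3).
CH2CONHCH2: amide, 1 C=O (running total 4).
CH(CONH2): amide, 1 C=O (running total 5).
CH(CHO): aldehyde, 1 C=O (running total 6).
CH(COOH): carboxylic acid, 1 C=O (running total 7).

7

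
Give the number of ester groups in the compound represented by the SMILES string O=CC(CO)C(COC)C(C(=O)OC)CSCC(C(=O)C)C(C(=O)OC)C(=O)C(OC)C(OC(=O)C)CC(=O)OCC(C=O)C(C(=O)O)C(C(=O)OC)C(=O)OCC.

6

terminal –CHO: carbonyl C bonded to H and C → aldehyde.
pendant –CH2OH on an sp³ backbone C → alcohol.
pendant –CH2OCH3: C–O–C linkage → ether.
pendant –COOCH3: carbonyl C bonded to C and –OCH3 → ester.
C–S–C linkage → sulfide (thioether).
pendant –COCH3: carbonyl C bonded to two carbons → ketone.
pendant –COOCH3: carbonyl C bonded to C and –OCH3 → ester.
–C(=O)– with carbon on both sides → ketone.
pendant –OCH3: C–O–C with sp³ C, no adjacent C=O → ether.
pendant –OC(=O)CH3: an acyloxy group → ester.
–C(=O)–O–C with C on the carbonyl side → ester.
pendant –CHO: carbonyl C bonded to C and H → aldehyde.
pendant –COOH: carbonyl C bonded to C and –OH → carboxylic acid.
pendant –COOCH3: carbonyl C bonded to C and –OCH3 → ester.
–C(=O)OCH2CH3: carbonyl C bonded to C and to –OEt → ester.
Ester appears at: CH(COOCH3), CH(COOCH3), CH(OCOCH3), CH2COOCH2, CH(COOCH3), COOCH2CH3 → 6.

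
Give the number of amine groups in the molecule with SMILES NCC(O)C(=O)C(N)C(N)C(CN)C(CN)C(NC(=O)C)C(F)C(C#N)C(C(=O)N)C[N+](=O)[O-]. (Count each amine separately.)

Working along the chain:
  H2NCH2: –NH2 on an sp³ carbon with no adjacent C=O → amine.
  CH(OH): –OH on an sp³ carbon → alcohol (secondary).
  CO: –C(=O)– with carbon on both sides → ketone.
  CH(NH2): –NH2 on an sp³ carbon with no adjacent C=O → amine.
  CH(NH2): –NH2 on an sp³ carbon with no adjacent C=O → amine.
  CH(CH2NH2): pendant –CH2NH2: N on sp³ C, no adjacent C=O → amine.
  CH(CH2NH2): pendant –CH2NH2: N on sp³ C, no adjacent C=O → amine.
  CH(NHCOCH3): pendant –NHC(=O)CH3: N bonded to a carbonyl → amide (not amine).
  CH(F): halogen on an sp³ carbon → alkyl halide.
  CH(CN): pendant –C≡N: nitrile.
  CH(CONH2): pendant –CONH2: carbonyl C bonded to C and N → amide.
  CH2NO2: –NO2 on carbon → nitro group.
Amine appears at: H2NCH2, CH(NH2), CH(NH2), CH(CH2NH2), CH(CH2NH2) → 5.

5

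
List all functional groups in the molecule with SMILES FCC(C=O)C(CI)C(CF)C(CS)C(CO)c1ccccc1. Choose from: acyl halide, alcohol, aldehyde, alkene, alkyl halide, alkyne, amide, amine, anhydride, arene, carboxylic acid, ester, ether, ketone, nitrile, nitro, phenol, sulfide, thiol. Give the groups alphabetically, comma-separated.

alcohol, aldehyde, alkyl halide, arene, thiol

Taking each segment in turn:
  FCH2: halogen on an sp³ carbon → alkyl halide.
  CH(CHO): pendant –CHO: carbonyl C bonded to C and H → aldehyde.
  CH(CH2I): pendant –CH2X: halogen on sp³ carbon → alkyl halide.
  CH(CH2F): pendant –CH2X: halogen on sp³ carbon → alkyl halide.
  CH(CH2SH): pendant –CH2SH → thiol.
  CH(CH2OH): pendant –CH2OH on an sp³ backbone C → alcohol.
  C6H5: –C6H5 phenyl ring → arene.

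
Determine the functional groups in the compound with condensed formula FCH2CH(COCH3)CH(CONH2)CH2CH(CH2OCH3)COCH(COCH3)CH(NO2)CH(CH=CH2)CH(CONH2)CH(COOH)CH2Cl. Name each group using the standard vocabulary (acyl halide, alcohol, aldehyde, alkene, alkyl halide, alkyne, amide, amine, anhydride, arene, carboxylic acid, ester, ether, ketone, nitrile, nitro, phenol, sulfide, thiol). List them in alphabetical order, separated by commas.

alkene, alkyl halide, amide, carboxylic acid, ether, ketone, nitro

Taking each segment in turn:
  FCH2: halogen on an sp³ carbon → alkyl halide.
  CH(COCH3): pendant –COCH3: carbonyl C bonded to two carbons → ketone.
  CH(CONH2): pendant –CONH2: carbonyl C bonded to C and N → amide.
  CH(CH2OCH3): pendant –CH2OCH3: C–O–C linkage → ether.
  CO: –C(=O)– with carbon on both sides → ketone.
  CH(COCH3): pendant –COCH3: carbonyl C bonded to two carbons → ketone.
  CH(NO2): –NO2 on an sp³ carbon → nitro (the N=O is not a carbonyl).
  CH(CH=CH2): pendant –CH=CH2: C=C double bond → alkene.
  CH(CONH2): pendant –CONH2: carbonyl C bonded to C and N → amide.
  CH(COOH): pendant –COOH: carbonyl C bonded to C and –OH → carboxylic acid.
  CH2Cl: halogen on an sp³ carbon → alkyl halide.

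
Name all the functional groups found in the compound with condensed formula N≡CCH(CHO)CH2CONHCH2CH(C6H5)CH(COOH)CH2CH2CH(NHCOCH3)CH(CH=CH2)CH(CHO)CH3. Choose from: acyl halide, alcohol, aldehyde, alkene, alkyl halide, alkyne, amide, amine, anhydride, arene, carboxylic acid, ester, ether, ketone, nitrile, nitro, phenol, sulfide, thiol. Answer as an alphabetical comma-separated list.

aldehyde, alkene, amide, arene, carboxylic acid, nitrile

N≡C–: carbon triple-bonded to nitrogen → nitrile.
pendant –CHO: carbonyl C bonded to C and H → aldehyde.
–C(=O)–N– linkage → amide (the N is not an amine).
pendant –C6H5: benzene ring → arene.
pendant –COOH: carbonyl C bonded to C and –OH → carboxylic acid.
pendant –NHC(=O)CH3: N bonded to a carbonyl → amide (not amine).
pendant –CH=CH2: C=C double bond → alkene.
pendant –CHO: carbonyl C bonded to C and H → aldehyde.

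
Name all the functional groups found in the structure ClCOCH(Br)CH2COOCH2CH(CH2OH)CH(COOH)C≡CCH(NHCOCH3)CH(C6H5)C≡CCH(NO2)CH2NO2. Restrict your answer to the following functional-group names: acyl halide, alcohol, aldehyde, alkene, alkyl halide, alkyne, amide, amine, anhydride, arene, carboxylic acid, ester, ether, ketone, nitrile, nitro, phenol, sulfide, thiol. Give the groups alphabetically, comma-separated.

acyl halide, alcohol, alkyl halide, alkyne, amide, arene, carboxylic acid, ester, nitro

Working along the chain:
  ClCO: –C(=O)Cl: carbonyl C bonded to C and to a halogen → acyl halide (not alkyl halide).
  CH(Br): halogen on an sp³ carbon → alkyl halide.
  CH2COOCH2: –C(=O)–O–C with C on the carbonyl side → ester.
  CH(CH2OH): pendant –CH2OH on an sp³ backbone C → alcohol.
  CH(COOH): pendant –COOH: carbonyl C bonded to C and –OH → carboxylic acid.
  C≡C: C≡C triple bond → alkyne.
  CH(NHCOCH3): pendant –NHC(=O)CH3: N bonded to a carbonyl → amide (not amine).
  CH(C6H5): pendant –C6H5: benzene ring → arene.
  C≡C: C≡C triple bond → alkyne.
  CH(NO2): –NO2 on an sp³ carbon → nitro (the N=O is not a carbonyl).
  CH2NO2: –NO2 on carbon → nitro group.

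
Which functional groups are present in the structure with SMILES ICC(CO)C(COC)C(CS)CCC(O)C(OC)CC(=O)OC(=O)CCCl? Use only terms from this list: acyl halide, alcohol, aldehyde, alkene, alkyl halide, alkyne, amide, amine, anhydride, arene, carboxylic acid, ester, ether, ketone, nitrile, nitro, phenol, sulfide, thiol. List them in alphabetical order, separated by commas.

alcohol, alkyl halide, anhydride, ether, thiol

halogen on an sp³ carbon → alkyl halide.
pendant –CH2OH on an sp³ backbone C → alcohol.
pendant –CH2OCH3: C–O–C linkage → ether.
pendant –CH2SH → thiol.
–OH on an sp³ carbon → alcohol (secondary).
pendant –OCH3: C–O–C with sp³ C, no adjacent C=O → ether.
two acyl groups sharing one oxygen, –C(=O)–O–C(=O)– → anhydride.
halogen on an sp³ carbon → alkyl halide.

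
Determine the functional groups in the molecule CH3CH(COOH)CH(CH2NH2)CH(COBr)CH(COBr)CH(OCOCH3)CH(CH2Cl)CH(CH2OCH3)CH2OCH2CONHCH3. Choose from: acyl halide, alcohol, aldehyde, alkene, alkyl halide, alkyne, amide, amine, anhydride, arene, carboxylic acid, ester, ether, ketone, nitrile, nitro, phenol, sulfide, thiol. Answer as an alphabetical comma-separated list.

acyl halide, alkyl halide, amide, amine, carboxylic acid, ester, ether

pendant –COOH: carbonyl C bonded to C and –OH → carboxylic acid.
pendant –CH2NH2: N on sp³ C, no adjacent C=O → amine.
pendant –C(=O)X: carbonyl C bonded to C and halogen → acyl halide.
pendant –C(=O)X: carbonyl C bonded to C and halogen → acyl halide.
pendant –OC(=O)CH3: an acyloxy group → ester.
pendant –CH2X: halogen on sp³ carbon → alkyl halide.
pendant –CH2OCH3: C–O–C linkage → ether.
C–O–C with sp³ carbons on both sides and no adjacent C=O → ether.
–C(=O)NHCH3: carbonyl C bonded to C and to N → amide (the N is not an amine).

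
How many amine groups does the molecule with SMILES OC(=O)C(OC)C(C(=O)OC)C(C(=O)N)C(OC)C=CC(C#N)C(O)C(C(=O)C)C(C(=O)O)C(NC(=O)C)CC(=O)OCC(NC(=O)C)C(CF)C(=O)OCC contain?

–COOH: carbonyl C bonded to –OH and C → carboxylic acid (the –OH is not a separate alcohol).
pendant –OCH3: C–O–C with sp³ C, no adjacent C=O → ether.
pendant –COOCH3: carbonyl C bonded to C and –OCH3 → ester.
pendant –CONH2: carbonyl C bonded to C and N → amide.
pendant –OCH3: C–O–C with sp³ C, no adjacent C=O → ether.
C=C double bond → alkene.
pendant –C≡N: nitrile.
–OH on an sp³ carbon → alcohol (secondary).
pendant –COCH3: carbonyl C bonded to two carbons → ketone.
pendant –COOH: carbonyl C bonded to C and –OH → carboxylic acid.
pendant –NHC(=O)CH3: N bonded to a carbonyl → amide (not amine).
–C(=O)–O–C with C on the carbonyl side → ester.
pendant –NHC(=O)CH3: N bonded to a carbonyl → amide (not amine).
pendant –CH2X: halogen on sp³ carbon → alkyl halide.
–C(=O)OCH2CH3: carbonyl C bonded to C and to –OEt → ester.
No segment is a amine: CH(CONH2) is amide, not amine; CH(CN) is nitrile, not amine; CH(NHCOCH3) is amide, not amine. → 0.

0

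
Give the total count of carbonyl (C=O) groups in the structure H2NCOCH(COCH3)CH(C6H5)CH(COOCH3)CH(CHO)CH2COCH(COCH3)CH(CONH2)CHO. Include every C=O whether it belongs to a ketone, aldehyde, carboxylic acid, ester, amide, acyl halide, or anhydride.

8

H2NCO: amide, 1 C=O (running total 1).
CH(COCH3): ketone, 1 C=O (running total 2).
CH(COOCH3): ester, 1 C=O (running total 3).
CH(CHO): aldehyde, 1 C=O (running total 4).
CO: ketone, 1 C=O (running total 5).
CH(COCH3): ketone, 1 C=O (running total 6).
CH(CONH2): amide, 1 C=O (running total 7).
CHO: aldehyde, 1 C=O (running total 8).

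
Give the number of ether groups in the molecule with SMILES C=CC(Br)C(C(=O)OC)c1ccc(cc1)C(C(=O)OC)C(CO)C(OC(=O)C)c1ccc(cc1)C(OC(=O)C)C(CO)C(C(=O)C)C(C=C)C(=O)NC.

0

C=C double bond → alkene.
halogen on an sp³ carbon → alkyl halide.
pendant –COOCH3: carbonyl C bonded to C and –OCH3 → ester.
para-disubstituted benzene ring → arene.
pendant –COOCH3: carbonyl C bonded to C and –OCH3 → ester.
pendant –CH2OH on an sp³ backbone C → alcohol.
pendant –OC(=O)CH3: an acyloxy group → ester.
para-disubstituted benzene ring → arene.
pendant –OC(=O)CH3: an acyloxy group → ester.
pendant –CH2OH on an sp³ backbone C → alcohol.
pendant –COCH3: carbonyl C bonded to two carbons → ketone.
pendant –CH=CH2: C=C double bond → alkene.
–C(=O)NHCH3: carbonyl C bonded to C and to N → amide (the N is not an amine).
No segment is a ether: CH(COOCH3) is ester, not ether; CH(COOCH3) is ester, not ether; CH(CH2OH) is alcohol, not ether. → 0.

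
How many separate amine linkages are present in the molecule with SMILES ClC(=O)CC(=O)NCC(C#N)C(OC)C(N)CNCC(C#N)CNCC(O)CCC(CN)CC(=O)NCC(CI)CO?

–C(=O)Cl: carbonyl C bonded to C and to a halogen → acyl halide (not alkyl halide).
–C(=O)–N– linkage → amide (the N is not an amine).
pendant –C≡N: nitrile.
pendant –OCH3: C–O–C with sp³ C, no adjacent C=O → ether.
–NH2 on an sp³ carbon with no adjacent C=O → amine.
C–N–C with sp³ carbons and no adjacent C=O → amine (secondary).
pendant –C≡N: nitrile.
C–N–C with sp³ carbons and no adjacent C=O → amine (secondary).
–OH on an sp³ carbon → alcohol (secondary).
pendant –CH2NH2: N on sp³ C, no adjacent C=O → amine.
–C(=O)–N– linkage → amide (the N is not an amine).
pendant –CH2X: halogen on sp³ carbon → alkyl halide.
–OH on an sp³ carbon → alcohol.
Amine appears at: CH(NH2), CH2NHCH2, CH2NHCH2, CH(CH2NH2) → 4.

4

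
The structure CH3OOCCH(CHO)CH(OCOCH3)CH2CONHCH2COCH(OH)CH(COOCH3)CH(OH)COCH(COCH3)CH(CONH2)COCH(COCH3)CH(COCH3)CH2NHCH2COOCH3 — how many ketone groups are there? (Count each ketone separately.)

Working along the chain:
  CH3OOC: CH3O–C(=O)–: carbonyl C bonded to C and to –OCH3 → ester (not ketone + ether).
  CH(CHO): pendant –CHO: carbonyl C bonded to C and H → aldehyde.
  CH(OCOCH3): pendant –OC(=O)CH3: an acyloxy group → ester.
  CH2CONHCH2: –C(=O)–N– linkage → amide (the N is not an amine).
  CO: –C(=O)– with carbon on both sides → ketone.
  CH(OH): –OH on an sp³ carbon → alcohol (secondary).
  CH(COOCH3): pendant –COOCH3: carbonyl C bonded to C and –OCH3 → ester.
  CH(OH): –OH on an sp³ carbon → alcohol (secondary).
  CO: –C(=O)– with carbon on both sides → ketone.
  CH(COCH3): pendant –COCH3: carbonyl C bonded to two carbons → ketone.
  CH(CONH2): pendant –CONH2: carbonyl C bonded to C and N → amide.
  CO: –C(=O)– with carbon on both sides → ketone.
  CH(COCH3): pendant –COCH3: carbonyl C bonded to two carbons → ketone.
  CH(COCH3): pendant –COCH3: carbonyl C bonded to two carbons → ketone.
  CH2NHCH2: C–N–C with sp³ carbons and no adjacent C=O → amine (secondary).
  COOCH3: –C(=O)OCH3: carbonyl C bonded to C and to –OCH3 → ester (not ketone + ether).
Ketone appears at: CO, CO, CH(COCH3), CO, CH(COCH3), CH(COCH3) → 6.

6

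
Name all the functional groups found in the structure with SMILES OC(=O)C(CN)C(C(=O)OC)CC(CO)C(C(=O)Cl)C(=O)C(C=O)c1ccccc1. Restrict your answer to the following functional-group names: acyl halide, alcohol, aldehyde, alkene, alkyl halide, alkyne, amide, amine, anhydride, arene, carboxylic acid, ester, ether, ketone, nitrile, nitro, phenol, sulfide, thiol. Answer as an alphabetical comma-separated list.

acyl halide, alcohol, aldehyde, amine, arene, carboxylic acid, ester, ketone

–COOH: carbonyl C bonded to –OH and C → carboxylic acid (the –OH is not a separate alcohol).
pendant –CH2NH2: N on sp³ C, no adjacent C=O → amine.
pendant –COOCH3: carbonyl C bonded to C and –OCH3 → ester.
pendant –CH2OH on an sp³ backbone C → alcohol.
pendant –C(=O)X: carbonyl C bonded to C and halogen → acyl halide.
–C(=O)– with carbon on both sides → ketone.
pendant –CHO: carbonyl C bonded to C and H → aldehyde.
–C6H5 phenyl ring → arene.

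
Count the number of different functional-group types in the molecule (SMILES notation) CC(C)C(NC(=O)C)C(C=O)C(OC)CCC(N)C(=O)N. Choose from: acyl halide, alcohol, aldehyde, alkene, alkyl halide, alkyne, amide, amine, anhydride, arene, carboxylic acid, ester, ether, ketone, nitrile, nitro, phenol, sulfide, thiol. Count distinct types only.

4

Reading the structure from left to right:
  CH(NHCOCH3): pendant –NHC(=O)CH3: N bonded to a carbonyl → amide (not amine).
  CH(CHO): pendant –CHO: carbonyl C bonded to C and H → aldehyde.
  CH(OCH3): pendant –OCH3: C–O–C with sp³ C, no adjacent C=O → ether.
  CH(NH2): –NH2 on an sp³ carbon with no adjacent C=O → amine.
  CONH2: –C(=O)NH2: carbonyl C bonded to C and to N → amide (the N is not a separate amine).
Distinct types present: aldehyde, amide, amine, ether.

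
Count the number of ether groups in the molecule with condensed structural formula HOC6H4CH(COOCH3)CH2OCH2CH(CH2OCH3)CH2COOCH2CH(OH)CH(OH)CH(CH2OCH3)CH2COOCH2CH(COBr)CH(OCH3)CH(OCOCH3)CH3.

Working along the chain:
  HOC6H4: –OH attached directly to an aromatic ring → phenol (not alcohol); the ring itself is an arene.
  CH(COOCH3): pendant –COOCH3: carbonyl C bonded to C and –OCH3 → ester.
  CH2OCH2: C–O–C with sp³ carbons on both sides and no adjacent C=O → ether.
  CH(CH2OCH3): pendant –CH2OCH3: C–O–C linkage → ether.
  CH2COOCH2: –C(=O)–O–C with C on the carbonyl side → ester.
  CH(OH): –OH on an sp³ carbon → alcohol (secondary).
  CH(OH): –OH on an sp³ carbon → alcohol (secondary).
  CH(CH2OCH3): pendant –CH2OCH3: C–O–C linkage → ether.
  CH2COOCH2: –C(=O)–O–C with C on the carbonyl side → ester.
  CH(COBr): pendant –C(=O)X: carbonyl C bonded to C and halogen → acyl halide.
  CH(OCH3): pendant –OCH3: C–O–C with sp³ C, no adjacent C=O → ether.
  CH(OCOCH3): pendant –OC(=O)CH3: an acyloxy group → ester.
Ether appears at: CH2OCH2, CH(CH2OCH3), CH(CH2OCH3), CH(OCH3) → 4.

4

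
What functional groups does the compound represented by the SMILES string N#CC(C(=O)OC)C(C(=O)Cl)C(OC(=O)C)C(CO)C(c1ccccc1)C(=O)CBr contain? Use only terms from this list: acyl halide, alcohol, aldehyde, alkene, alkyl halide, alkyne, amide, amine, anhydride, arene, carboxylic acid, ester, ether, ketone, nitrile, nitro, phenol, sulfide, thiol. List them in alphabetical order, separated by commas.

acyl halide, alcohol, alkyl halide, arene, ester, ketone, nitrile

Taking each segment in turn:
  N≡C: N≡C–: carbon triple-bonded to nitrogen → nitrile.
  CH(COOCH3): pendant –COOCH3: carbonyl C bonded to C and –OCH3 → ester.
  CH(COCl): pendant –C(=O)X: carbonyl C bonded to C and halogen → acyl halide.
  CH(OCOCH3): pendant –OC(=O)CH3: an acyloxy group → ester.
  CH(CH2OH): pendant –CH2OH on an sp³ backbone C → alcohol.
  CH(C6H5): pendant –C6H5: benzene ring → arene.
  CO: –C(=O)– with carbon on both sides → ketone.
  CH2Br: halogen on an sp³ carbon → alkyl halide.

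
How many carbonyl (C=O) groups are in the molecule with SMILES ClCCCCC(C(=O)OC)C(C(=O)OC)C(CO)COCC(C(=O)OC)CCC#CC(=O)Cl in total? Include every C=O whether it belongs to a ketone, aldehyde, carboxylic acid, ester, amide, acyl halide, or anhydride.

CH(COOCH3): ester, 1 C=O (running total 1).
CH(COOCH3): ester, 1 C=O (running total 2).
CH(COOCH3): ester, 1 C=O (running total 3).
COCl: acyl halide, 1 C=O (running total 4).

4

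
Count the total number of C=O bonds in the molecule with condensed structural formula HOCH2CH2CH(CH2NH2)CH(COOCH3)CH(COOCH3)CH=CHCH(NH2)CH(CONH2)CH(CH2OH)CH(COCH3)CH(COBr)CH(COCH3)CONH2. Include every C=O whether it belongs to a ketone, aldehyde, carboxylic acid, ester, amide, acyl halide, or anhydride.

CH(COOCH3): ester, 1 C=O (running total 1).
CH(COOCH3): ester, 1 C=O (running total 2).
CH(CONH2): amide, 1 C=O (running total 3).
CH(COCH3): ketone, 1 C=O (running total 4).
CH(COBr): acyl halide, 1 C=O (running total 5).
CH(COCH3): ketone, 1 C=O (running total 6).
CONH2: amide, 1 C=O (running total 7).

7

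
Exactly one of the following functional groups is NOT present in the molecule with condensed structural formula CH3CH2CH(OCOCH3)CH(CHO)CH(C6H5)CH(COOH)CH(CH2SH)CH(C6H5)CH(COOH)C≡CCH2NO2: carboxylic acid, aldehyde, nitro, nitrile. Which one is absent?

nitrile

carboxylic acid: present (CH(COOH) — pendant –COOH: carbonyl C bonded to C and –OH → carboxylic acid).
aldehyde: present (CH(CHO) — pendant –CHO: carbonyl C bonded to C and H → aldehyde).
nitro: present (CH2NO2 — –NO2 on carbon → nitro group).
nitrile: absent. In C≡C, the triple bond is C≡C, not C≡N.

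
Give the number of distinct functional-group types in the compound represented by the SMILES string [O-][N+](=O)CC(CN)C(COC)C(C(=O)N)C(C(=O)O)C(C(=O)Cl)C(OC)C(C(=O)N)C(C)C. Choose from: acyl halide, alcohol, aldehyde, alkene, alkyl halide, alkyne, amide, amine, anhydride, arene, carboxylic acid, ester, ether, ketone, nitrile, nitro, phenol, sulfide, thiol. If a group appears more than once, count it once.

6

Reading the structure from left to right:
  O2NCH2: –NO2 on carbon → nitro group.
  CH(CH2NH2): pendant –CH2NH2: N on sp³ C, no adjacent C=O → amine.
  CH(CH2OCH3): pendant –CH2OCH3: C–O–C linkage → ether.
  CH(CONH2): pendant –CONH2: carbonyl C bonded to C and N → amide.
  CH(COOH): pendant –COOH: carbonyl C bonded to C and –OH → carboxylic acid.
  CH(COCl): pendant –C(=O)X: carbonyl C bonded to C and halogen → acyl halide.
  CH(OCH3): pendant –OCH3: C–O–C with sp³ C, no adjacent C=O → ether.
  CH(CONH2): pendant –CONH2: carbonyl C bonded to C and N → amide.
Distinct types present: acyl halide, amide, amine, carboxylic acid, ether, nitro.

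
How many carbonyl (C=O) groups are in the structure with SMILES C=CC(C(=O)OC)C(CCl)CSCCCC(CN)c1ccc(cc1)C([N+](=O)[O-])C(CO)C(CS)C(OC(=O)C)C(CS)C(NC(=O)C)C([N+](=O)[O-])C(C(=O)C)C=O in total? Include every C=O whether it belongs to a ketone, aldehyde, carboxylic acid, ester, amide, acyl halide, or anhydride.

CH(COOCH3): ester, 1 C=O (running total 1).
CH(OCOCH3): ester, 1 C=O (running total 2).
CH(NHCOCH3): amide, 1 C=O (running total 3).
CH(COCH3): ketone, 1 C=O (running total 4).
CHO: aldehyde, 1 C=O (running total 5).

5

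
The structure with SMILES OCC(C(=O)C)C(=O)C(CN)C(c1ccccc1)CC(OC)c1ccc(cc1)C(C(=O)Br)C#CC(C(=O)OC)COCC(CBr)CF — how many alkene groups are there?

Reading the structure from left to right:
  HOCH2: HO– on an sp³ carbon → alcohol.
  CH(COCH3): pendant –COCH3: carbonyl C bonded to two carbons → ketone.
  CO: –C(=O)– with carbon on both sides → ketone.
  CH(CH2NH2): pendant –CH2NH2: N on sp³ C, no adjacent C=O → amine.
  CH(C6H5): pendant –C6H5: benzene ring → arene.
  CH(OCH3): pendant –OCH3: C–O–C with sp³ C, no adjacent C=O → ether.
  C6H4: para-disubstituted benzene ring → arene.
  CH(COBr): pendant –C(=O)X: carbonyl C bonded to C and halogen → acyl halide.
  C≡C: C≡C triple bond → alkyne.
  CH(COOCH3): pendant –COOCH3: carbonyl C bonded to C and –OCH3 → ester.
  CH2OCH2: C–O–C with sp³ carbons on both sides and no adjacent C=O → ether.
  CH(CH2Br): pendant –CH2X: halogen on sp³ carbon → alkyl halide.
  CH2F: halogen on an sp³ carbon → alkyl halide.
No segment is a alkene: CH(C6H5) is arene, not alkene; C6H4 is arene, not alkene; C≡C is alkyne, not alkene. → 0.

0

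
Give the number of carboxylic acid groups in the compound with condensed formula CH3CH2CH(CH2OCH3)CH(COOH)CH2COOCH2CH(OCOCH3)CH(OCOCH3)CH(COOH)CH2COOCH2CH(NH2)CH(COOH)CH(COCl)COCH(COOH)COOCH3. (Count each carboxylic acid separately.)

Working along the chain:
  CH(CH2OCH3): pendant –CH2OCH3: C–O–C linkage → ether.
  CH(COOH): pendant –COOH: carbonyl C bonded to C and –OH → carboxylic acid.
  CH2COOCH2: –C(=O)–O–C with C on the carbonyl side → ester.
  CH(OCOCH3): pendant –OC(=O)CH3: an acyloxy group → ester.
  CH(OCOCH3): pendant –OC(=O)CH3: an acyloxy group → ester.
  CH(COOH): pendant –COOH: carbonyl C bonded to C and –OH → carboxylic acid.
  CH2COOCH2: –C(=O)–O–C with C on the carbonyl side → ester.
  CH(NH2): –NH2 on an sp³ carbon with no adjacent C=O → amine.
  CH(COOH): pendant –COOH: carbonyl C bonded to C and –OH → carboxylic acid.
  CH(COCl): pendant –C(=O)X: carbonyl C bonded to C and halogen → acyl halide.
  CO: –C(=O)– with carbon on both sides → ketone.
  CH(COOH): pendant –COOH: carbonyl C bonded to C and –OH → carboxylic acid.
  COOCH3: –C(=O)OCH3: carbonyl C bonded to C and to –OCH3 → ester (not ketone + ether).
Carboxylic acid appears at: CH(COOH), CH(COOH), CH(COOH), CH(COOH) → 4.

4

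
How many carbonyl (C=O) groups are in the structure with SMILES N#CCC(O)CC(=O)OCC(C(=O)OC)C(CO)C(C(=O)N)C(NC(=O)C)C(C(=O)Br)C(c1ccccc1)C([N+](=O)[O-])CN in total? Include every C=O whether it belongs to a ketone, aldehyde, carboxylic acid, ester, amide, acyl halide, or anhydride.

5

CH2COOCH2: ester, 1 C=O (running total 1).
CH(COOCH3): ester, 1 C=O (running total 2).
CH(CONH2): amide, 1 C=O (running total 3).
CH(NHCOCH3): amide, 1 C=O (running total 4).
CH(COBr): acyl halide, 1 C=O (running total 5).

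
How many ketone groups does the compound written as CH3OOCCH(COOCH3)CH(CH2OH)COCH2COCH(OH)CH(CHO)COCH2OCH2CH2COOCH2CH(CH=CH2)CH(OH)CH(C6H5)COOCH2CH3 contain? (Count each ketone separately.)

3

Working along the chain:
  CH3OOC: CH3O–C(=O)–: carbonyl C bonded to C and to –OCH3 → ester (not ketone + ether).
  CH(COOCH3): pendant –COOCH3: carbonyl C bonded to C and –OCH3 → ester.
  CH(CH2OH): pendant –CH2OH on an sp³ backbone C → alcohol.
  CO: –C(=O)– with carbon on both sides → ketone.
  CO: –C(=O)– with carbon on both sides → ketone.
  CH(OH): –OH on an sp³ carbon → alcohol (secondary).
  CH(CHO): pendant –CHO: carbonyl C bonded to C and H → aldehyde.
  CO: –C(=O)– with carbon on both sides → ketone.
  CH2OCH2: C–O–C with sp³ carbons on both sides and no adjacent C=O → ether.
  CH2COOCH2: –C(=O)–O–C with C on the carbonyl side → ester.
  CH(CH=CH2): pendant –CH=CH2: C=C double bond → alkene.
  CH(OH): –OH on an sp³ carbon → alcohol (secondary).
  CH(C6H5): pendant –C6H5: benzene ring → arene.
  COOCH2CH3: –C(=O)OCH2CH3: carbonyl C bonded to C and to –OEt → ester.
Ketone appears at: CO, CO, CO → 3.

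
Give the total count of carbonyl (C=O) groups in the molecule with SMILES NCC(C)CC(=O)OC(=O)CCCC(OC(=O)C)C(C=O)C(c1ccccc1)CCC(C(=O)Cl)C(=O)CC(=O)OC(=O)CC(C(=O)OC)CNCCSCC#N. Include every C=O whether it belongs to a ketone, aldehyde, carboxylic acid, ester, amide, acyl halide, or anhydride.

9

CH2CO-O-COCH2: anhydride, 2 C=O (running total 2).
CH(OCOCH3): ester, 1 C=O (running total 3).
CH(CHO): aldehyde, 1 C=O (running total 4).
CH(COCl): acyl halide, 1 C=O (running total 5).
CO: ketone, 1 C=O (running total 6).
CH2CO-O-COCH2: anhydride, 2 C=O (running total 8).
CH(COOCH3): ester, 1 C=O (running total 9).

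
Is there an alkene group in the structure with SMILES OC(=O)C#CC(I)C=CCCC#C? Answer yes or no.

Reading the structure from left to right:
  HOOC: –COOH: carbonyl C bonded to –OH and C → carboxylic acid (the –OH is not a separate alcohol).
  C≡C: C≡C triple bond → alkyne.
  CH(I): halogen on an sp³ carbon → alkyl halide.
  CH=CH: C=C double bond → alkene.
  C≡CH: C≡C triple bond → alkyne.
The CH=CH segment supplies the alkene: C=C double bond → alkene.

yes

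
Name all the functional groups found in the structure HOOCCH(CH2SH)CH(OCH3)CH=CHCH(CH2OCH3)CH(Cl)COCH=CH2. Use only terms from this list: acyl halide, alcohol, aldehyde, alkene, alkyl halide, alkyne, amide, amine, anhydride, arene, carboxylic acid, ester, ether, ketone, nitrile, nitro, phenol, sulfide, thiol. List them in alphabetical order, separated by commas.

alkene, alkyl halide, carboxylic acid, ether, ketone, thiol

Working along the chain:
  HOOC: –COOH: carbonyl C bonded to –OH and C → carboxylic acid (the –OH is not a separate alcohol).
  CH(CH2SH): pendant –CH2SH → thiol.
  CH(OCH3): pendant –OCH3: C–O–C with sp³ C, no adjacent C=O → ether.
  CH=CH: C=C double bond → alkene.
  CH(CH2OCH3): pendant –CH2OCH3: C–O–C linkage → ether.
  CH(Cl): halogen on an sp³ carbon → alkyl halide.
  CO: –C(=O)– with carbon on both sides → ketone.
  CH=CH2: C=C double bond → alkene.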